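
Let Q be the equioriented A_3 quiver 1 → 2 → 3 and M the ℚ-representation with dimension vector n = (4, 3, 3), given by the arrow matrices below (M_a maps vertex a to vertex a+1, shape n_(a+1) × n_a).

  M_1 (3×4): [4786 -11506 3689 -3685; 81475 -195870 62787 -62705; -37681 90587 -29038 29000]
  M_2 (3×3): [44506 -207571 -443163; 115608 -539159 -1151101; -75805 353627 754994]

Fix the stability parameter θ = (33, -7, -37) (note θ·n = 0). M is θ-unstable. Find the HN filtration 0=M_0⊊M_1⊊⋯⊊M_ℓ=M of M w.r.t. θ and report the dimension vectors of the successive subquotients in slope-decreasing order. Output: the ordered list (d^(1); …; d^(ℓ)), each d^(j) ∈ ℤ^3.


Via rank(M_{q-1}∘⋯∘M_p): M ≅ I[1,1], I[1,2], I[1,3]^2, I[3,3].
μ_θ-semistable layers: μ^(1)=33; μ^(2)=13; μ^(3)=-11/3; μ^(4)=-37

((1, 0, 0); (1, 1, 0); (2, 2, 2); (0, 0, 1))


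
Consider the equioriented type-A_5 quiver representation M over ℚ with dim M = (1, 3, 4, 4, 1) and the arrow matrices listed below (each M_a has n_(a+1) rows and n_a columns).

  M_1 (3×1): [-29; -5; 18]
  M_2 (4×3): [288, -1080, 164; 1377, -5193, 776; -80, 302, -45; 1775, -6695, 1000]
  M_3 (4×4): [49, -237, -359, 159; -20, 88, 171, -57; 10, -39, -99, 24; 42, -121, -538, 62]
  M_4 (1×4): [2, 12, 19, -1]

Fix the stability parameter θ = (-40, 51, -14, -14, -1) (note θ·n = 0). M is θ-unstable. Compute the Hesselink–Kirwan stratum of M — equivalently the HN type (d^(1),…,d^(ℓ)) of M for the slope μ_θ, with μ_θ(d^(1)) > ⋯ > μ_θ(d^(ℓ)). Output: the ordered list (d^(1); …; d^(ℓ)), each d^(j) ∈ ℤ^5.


Interval decomposition of M: I[1,2], I[2,4], I[2,5], I[3,4]^2.
HN type (ℓ=5): μ^(1)=51; μ^(2)=23/3; μ^(3)=11/2; μ^(4)=-14; μ^(5)=-40

((0, 1, 0, 0, 0); (0, 1, 1, 1, 0); (0, 1, 1, 1, 1); (0, 0, 2, 2, 0); (1, 0, 0, 0, 0))


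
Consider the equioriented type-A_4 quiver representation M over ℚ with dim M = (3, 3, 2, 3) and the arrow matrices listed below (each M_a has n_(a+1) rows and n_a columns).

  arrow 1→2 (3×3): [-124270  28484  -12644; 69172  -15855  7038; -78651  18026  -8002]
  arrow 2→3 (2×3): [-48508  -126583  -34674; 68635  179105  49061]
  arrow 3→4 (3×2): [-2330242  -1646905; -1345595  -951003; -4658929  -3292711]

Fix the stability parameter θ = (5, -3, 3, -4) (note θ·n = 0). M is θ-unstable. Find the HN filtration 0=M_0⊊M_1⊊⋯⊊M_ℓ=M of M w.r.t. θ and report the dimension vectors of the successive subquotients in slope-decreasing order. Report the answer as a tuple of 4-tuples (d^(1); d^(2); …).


Barcode: M ≅ I[1,2], I[1,4]^2, I[4,4]. HN layers by μ_θ (3 steps, strictly decreasing):
  μ^(1)=1; μ^(2)=1/4; μ^(3)=-4

((1, 1, 0, 0); (2, 2, 2, 2); (0, 0, 0, 1))


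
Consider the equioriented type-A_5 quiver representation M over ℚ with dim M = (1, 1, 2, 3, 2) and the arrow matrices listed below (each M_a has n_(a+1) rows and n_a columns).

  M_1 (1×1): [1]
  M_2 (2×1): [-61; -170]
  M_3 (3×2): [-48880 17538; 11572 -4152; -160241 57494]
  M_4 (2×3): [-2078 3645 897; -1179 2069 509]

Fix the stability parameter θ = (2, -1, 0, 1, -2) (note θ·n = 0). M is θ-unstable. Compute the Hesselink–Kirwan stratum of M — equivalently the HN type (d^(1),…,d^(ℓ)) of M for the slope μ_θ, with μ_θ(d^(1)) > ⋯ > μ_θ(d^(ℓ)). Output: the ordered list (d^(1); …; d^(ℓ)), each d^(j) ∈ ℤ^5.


Barcode: M ≅ I[1,5], I[3,5], I[4,4]. HN layers by μ_θ (3 steps, strictly decreasing):
  μ^(1)=1; μ^(2)=0; μ^(3)=-1/3

((0, 0, 0, 1, 0); (1, 1, 1, 1, 1); (0, 0, 1, 1, 1))


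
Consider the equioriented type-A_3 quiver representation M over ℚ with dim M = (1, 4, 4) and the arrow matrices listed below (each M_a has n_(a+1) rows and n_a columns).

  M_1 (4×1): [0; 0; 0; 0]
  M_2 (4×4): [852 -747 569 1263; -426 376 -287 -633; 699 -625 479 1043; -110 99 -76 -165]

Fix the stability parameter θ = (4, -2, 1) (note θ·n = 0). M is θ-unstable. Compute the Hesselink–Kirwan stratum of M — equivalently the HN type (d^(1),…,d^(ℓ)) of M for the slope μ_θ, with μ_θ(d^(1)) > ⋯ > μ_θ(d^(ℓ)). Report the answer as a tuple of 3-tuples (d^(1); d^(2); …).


Barcode: M ≅ I[1,1], I[2,3]^4. HN layers by μ_θ (3 steps, strictly decreasing):
  μ^(1)=4; μ^(2)=1; μ^(3)=-2

((1, 0, 0); (0, 0, 4); (0, 4, 0))


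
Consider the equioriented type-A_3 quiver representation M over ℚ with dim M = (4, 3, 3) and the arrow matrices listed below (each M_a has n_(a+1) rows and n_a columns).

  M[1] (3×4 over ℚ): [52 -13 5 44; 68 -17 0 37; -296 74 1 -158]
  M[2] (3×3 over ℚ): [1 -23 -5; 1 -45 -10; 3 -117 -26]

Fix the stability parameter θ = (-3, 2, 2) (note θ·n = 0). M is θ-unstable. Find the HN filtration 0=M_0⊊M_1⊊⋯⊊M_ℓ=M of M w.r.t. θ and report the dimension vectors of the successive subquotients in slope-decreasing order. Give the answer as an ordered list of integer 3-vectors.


Via rank(M_{q-1}∘⋯∘M_p): M ≅ I[1,1], I[1,3]^3.
μ_θ-semistable layers: μ^(1)=2; μ^(2)=-3

((0, 3, 3); (4, 0, 0))


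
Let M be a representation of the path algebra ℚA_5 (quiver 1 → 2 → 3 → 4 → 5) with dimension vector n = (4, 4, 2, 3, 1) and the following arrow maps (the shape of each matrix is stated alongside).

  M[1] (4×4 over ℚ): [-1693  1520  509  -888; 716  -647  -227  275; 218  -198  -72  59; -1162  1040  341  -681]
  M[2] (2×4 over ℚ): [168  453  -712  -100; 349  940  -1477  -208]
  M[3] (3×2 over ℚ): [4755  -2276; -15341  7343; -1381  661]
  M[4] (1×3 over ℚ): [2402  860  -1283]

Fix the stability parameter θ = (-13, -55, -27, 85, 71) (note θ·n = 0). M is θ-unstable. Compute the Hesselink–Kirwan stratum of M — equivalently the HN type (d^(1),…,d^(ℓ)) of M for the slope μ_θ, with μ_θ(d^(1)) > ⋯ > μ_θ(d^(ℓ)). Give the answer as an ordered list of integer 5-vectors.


Via rank(M_{q-1}∘⋯∘M_p): M ≅ I[1,2]^2, I[1,4], I[1,5], I[4,4].
μ_θ-semistable layers: μ^(1)=85; μ^(2)=78; μ^(3)=-27; μ^(4)=-34

((0, 0, 0, 2, 0); (0, 0, 0, 1, 1); (0, 0, 2, 0, 0); (4, 4, 0, 0, 0))


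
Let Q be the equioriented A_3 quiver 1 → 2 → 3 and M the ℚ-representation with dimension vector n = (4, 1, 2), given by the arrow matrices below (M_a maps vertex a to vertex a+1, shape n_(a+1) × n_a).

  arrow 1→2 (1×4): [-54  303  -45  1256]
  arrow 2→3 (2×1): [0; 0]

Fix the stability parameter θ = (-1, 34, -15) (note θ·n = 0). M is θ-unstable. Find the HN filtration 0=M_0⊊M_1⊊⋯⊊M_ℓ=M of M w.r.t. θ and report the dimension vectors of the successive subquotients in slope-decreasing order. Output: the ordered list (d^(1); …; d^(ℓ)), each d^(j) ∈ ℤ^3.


Via rank(M_{q-1}∘⋯∘M_p): M ≅ I[1,1]^3, I[1,2], I[3,3]^2.
μ_θ-semistable layers: μ^(1)=34; μ^(2)=-1; μ^(3)=-15

((0, 1, 0); (4, 0, 0); (0, 0, 2))


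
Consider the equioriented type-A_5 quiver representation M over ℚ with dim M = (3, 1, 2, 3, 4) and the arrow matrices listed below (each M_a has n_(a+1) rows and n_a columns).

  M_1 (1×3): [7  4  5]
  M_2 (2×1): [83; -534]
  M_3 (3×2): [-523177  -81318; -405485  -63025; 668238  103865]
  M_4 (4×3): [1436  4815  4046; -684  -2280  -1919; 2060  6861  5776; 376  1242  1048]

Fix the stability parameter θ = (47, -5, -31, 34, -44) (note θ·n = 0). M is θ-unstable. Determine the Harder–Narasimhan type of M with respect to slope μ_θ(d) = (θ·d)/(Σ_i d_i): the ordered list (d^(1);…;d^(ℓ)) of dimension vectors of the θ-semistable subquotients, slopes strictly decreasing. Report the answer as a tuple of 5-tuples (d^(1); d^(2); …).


Interval decomposition of M: I[1,1]^2, I[1,5], I[3,5], I[4,4], I[5,5]^2.
HN type (ℓ=6): μ^(1)=47; μ^(2)=34; μ^(3)=1/5; μ^(4)=-5; μ^(5)=-31; μ^(6)=-44

((2, 0, 0, 0, 0); (0, 0, 0, 1, 0); (1, 1, 1, 1, 1); (0, 0, 0, 1, 1); (0, 0, 1, 0, 0); (0, 0, 0, 0, 2))


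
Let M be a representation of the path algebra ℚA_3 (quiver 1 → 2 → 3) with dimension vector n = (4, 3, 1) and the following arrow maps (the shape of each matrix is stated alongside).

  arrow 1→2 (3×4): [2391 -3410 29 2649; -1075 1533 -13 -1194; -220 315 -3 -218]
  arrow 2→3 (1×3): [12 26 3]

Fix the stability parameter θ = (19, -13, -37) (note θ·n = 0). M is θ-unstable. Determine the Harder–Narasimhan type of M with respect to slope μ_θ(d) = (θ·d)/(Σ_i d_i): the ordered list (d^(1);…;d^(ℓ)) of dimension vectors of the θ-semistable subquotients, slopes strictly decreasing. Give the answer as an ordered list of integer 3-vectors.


Interval decomposition of M: I[1,1], I[1,2]^2, I[1,3].
HN type (ℓ=3): μ^(1)=19; μ^(2)=3; μ^(3)=-31/3

((1, 0, 0); (2, 2, 0); (1, 1, 1))


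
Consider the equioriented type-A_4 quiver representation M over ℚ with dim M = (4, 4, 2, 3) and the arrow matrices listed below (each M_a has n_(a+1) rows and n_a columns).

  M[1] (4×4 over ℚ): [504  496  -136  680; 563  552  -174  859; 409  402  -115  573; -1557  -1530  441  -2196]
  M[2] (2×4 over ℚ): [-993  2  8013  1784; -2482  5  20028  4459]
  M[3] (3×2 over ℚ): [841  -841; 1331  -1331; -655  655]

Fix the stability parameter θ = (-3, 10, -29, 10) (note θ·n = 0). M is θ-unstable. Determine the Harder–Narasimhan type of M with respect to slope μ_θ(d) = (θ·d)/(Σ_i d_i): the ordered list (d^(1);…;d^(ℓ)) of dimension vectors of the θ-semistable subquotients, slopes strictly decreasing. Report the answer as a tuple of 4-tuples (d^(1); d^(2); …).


Barcode: M ≅ I[1,1], I[1,2], I[1,3], I[1,4], I[2,2], I[4,4]^2. HN layers by μ_θ (3 steps, strictly decreasing):
  μ^(1)=10; μ^(2)=-3; μ^(3)=-22/3

((0, 2, 0, 3); (2, 0, 0, 0); (2, 2, 2, 0))


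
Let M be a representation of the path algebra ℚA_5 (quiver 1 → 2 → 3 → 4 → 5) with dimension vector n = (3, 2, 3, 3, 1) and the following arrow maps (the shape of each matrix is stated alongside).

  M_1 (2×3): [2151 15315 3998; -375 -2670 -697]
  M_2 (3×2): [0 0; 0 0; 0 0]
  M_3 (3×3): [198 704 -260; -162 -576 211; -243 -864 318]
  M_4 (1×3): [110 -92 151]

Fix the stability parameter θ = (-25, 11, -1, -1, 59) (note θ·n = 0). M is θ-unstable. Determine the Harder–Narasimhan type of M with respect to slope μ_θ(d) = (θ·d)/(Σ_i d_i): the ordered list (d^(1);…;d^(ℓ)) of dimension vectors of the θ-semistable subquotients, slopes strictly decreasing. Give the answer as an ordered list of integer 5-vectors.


Barcode: M ≅ I[1,1], I[1,2]^2, I[3,3], I[3,4], I[3,5], I[4,4]. HN layers by μ_θ (4 steps, strictly decreasing):
  μ^(1)=59; μ^(2)=11; μ^(3)=-1; μ^(4)=-25

((0, 0, 0, 0, 1); (0, 2, 0, 0, 0); (0, 0, 3, 3, 0); (3, 0, 0, 0, 0))


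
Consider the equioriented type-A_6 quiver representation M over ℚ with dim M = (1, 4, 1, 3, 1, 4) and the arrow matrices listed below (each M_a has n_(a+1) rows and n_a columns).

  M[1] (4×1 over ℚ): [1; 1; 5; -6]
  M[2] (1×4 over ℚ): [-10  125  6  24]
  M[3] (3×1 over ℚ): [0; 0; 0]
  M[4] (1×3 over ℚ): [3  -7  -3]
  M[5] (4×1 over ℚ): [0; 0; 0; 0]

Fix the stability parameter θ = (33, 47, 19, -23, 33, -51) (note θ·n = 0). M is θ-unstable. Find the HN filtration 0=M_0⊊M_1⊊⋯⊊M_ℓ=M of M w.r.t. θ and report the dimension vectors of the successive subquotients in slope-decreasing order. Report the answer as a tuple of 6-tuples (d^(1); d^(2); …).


Barcode: M ≅ I[1,3], I[2,2]^3, I[4,4]^2, I[4,5], I[6,6]^4. HN layers by μ_θ (4 steps, strictly decreasing):
  μ^(1)=47; μ^(2)=33; μ^(3)=-23; μ^(4)=-51

((0, 3, 0, 0, 0, 0); (1, 1, 1, 0, 1, 0); (0, 0, 0, 3, 0, 0); (0, 0, 0, 0, 0, 4))


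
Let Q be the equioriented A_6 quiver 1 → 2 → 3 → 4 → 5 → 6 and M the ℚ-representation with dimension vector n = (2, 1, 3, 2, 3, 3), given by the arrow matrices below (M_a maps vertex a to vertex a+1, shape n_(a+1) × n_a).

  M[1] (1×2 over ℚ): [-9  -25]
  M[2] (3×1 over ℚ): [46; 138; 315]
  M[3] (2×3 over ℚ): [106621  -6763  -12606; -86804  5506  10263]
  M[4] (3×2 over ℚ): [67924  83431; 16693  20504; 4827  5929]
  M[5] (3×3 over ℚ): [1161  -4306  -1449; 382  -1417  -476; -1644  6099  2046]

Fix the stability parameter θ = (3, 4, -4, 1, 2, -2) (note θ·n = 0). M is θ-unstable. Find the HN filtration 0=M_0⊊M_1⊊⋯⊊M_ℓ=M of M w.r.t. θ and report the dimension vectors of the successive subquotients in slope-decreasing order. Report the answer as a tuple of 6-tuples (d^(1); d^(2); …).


Barcode: M ≅ I[1,1], I[1,5], I[3,3], I[3,6], I[5,6], I[6,6]. HN layers by μ_θ (7 steps, strictly decreasing):
  μ^(1)=3; μ^(2)=2; μ^(3)=1; μ^(4)=1/3; μ^(5)=0; μ^(6)=-2; μ^(7)=-4

((1, 0, 0, 0, 0, 0); (0, 0, 0, 0, 1, 0); (1, 1, 1, 1, 0, 0); (0, 0, 0, 1, 1, 1); (0, 0, 0, 0, 1, 1); (0, 0, 0, 0, 0, 1); (0, 0, 2, 0, 0, 0))


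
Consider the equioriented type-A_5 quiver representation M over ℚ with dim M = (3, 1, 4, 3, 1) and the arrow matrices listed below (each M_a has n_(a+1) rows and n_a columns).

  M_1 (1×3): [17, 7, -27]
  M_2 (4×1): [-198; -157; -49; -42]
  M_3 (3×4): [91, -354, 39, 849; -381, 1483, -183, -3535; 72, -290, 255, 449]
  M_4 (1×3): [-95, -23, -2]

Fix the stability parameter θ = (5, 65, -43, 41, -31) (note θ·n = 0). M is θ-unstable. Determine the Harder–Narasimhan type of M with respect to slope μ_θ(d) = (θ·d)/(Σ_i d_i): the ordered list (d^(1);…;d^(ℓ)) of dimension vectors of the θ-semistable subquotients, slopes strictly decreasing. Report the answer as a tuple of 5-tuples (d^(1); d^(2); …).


Via rank(M_{q-1}∘⋯∘M_p): M ≅ I[1,1]^2, I[1,5], I[3,3], I[3,4]^2.
μ_θ-semistable layers: μ^(1)=41; μ^(2)=8; μ^(3)=5; μ^(4)=-43

((0, 0, 0, 2, 0); (0, 1, 1, 1, 1); (3, 0, 0, 0, 0); (0, 0, 3, 0, 0))


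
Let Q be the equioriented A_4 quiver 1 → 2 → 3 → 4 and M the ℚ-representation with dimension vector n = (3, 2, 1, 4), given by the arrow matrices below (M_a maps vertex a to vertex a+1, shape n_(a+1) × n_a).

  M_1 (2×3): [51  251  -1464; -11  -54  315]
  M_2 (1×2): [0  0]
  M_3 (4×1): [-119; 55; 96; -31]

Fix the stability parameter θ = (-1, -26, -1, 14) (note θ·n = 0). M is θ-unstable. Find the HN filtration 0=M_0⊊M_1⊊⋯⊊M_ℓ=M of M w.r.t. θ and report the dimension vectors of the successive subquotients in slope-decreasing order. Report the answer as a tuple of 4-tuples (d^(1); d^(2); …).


Via rank(M_{q-1}∘⋯∘M_p): M ≅ I[1,1], I[1,2]^2, I[3,4], I[4,4]^3.
μ_θ-semistable layers: μ^(1)=14; μ^(2)=-1; μ^(3)=-27/2

((0, 0, 0, 4); (1, 0, 1, 0); (2, 2, 0, 0))


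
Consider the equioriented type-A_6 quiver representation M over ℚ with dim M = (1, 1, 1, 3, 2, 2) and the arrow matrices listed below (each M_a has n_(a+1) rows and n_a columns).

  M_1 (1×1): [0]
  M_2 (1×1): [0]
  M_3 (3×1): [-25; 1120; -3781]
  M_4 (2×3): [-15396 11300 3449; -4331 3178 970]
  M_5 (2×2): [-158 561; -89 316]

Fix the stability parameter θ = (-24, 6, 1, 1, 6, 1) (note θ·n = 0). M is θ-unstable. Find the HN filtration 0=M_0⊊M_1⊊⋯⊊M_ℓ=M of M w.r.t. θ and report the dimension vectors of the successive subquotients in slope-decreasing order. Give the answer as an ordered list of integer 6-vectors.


Barcode: M ≅ I[1,1], I[2,2], I[3,6], I[4,4], I[4,6]. HN layers by μ_θ (4 steps, strictly decreasing):
  μ^(1)=6; μ^(2)=7/2; μ^(3)=1; μ^(4)=-24

((0, 1, 0, 0, 0, 0); (0, 0, 0, 0, 2, 2); (0, 0, 1, 3, 0, 0); (1, 0, 0, 0, 0, 0))


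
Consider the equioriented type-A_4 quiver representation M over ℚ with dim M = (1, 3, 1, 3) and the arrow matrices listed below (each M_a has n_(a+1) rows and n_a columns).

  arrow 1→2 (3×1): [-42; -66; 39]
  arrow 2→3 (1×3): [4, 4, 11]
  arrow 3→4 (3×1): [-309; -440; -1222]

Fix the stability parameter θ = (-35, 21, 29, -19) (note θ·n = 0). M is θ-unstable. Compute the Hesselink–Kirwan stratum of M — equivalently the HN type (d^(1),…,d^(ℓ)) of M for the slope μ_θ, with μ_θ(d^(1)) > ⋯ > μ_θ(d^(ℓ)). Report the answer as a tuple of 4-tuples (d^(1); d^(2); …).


Via rank(M_{q-1}∘⋯∘M_p): M ≅ I[1,4], I[2,2]^2, I[4,4]^2.
μ_θ-semistable layers: μ^(1)=21; μ^(2)=31/3; μ^(3)=-19; μ^(4)=-35

((0, 2, 0, 0); (0, 1, 1, 1); (0, 0, 0, 2); (1, 0, 0, 0))


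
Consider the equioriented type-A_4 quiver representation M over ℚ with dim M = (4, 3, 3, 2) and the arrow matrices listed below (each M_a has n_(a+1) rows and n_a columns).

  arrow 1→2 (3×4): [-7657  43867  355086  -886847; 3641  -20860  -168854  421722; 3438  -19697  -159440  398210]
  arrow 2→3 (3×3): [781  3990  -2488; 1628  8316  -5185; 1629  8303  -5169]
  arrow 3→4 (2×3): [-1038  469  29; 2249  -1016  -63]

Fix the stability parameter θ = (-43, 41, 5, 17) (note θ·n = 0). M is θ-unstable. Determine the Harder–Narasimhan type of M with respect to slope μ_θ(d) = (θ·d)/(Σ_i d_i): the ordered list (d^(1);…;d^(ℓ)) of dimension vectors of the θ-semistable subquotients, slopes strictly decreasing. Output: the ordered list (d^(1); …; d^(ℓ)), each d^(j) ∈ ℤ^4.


Via rank(M_{q-1}∘⋯∘M_p): M ≅ I[1,1], I[1,3], I[1,4]^2.
μ_θ-semistable layers: μ^(1)=23; μ^(2)=21; μ^(3)=-43

((0, 1, 1, 0); (0, 2, 2, 2); (4, 0, 0, 0))


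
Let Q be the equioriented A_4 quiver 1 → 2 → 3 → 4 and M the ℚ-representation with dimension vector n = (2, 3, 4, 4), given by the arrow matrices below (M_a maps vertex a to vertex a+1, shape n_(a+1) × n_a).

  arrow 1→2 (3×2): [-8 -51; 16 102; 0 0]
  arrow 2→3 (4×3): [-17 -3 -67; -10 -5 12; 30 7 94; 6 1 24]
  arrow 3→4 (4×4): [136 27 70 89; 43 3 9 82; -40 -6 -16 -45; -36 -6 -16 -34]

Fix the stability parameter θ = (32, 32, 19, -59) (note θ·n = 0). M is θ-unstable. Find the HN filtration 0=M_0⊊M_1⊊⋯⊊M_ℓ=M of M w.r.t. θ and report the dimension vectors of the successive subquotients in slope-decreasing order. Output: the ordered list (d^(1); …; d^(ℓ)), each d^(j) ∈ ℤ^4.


Barcode: M ≅ I[1,1], I[1,4], I[2,4]^2, I[3,3], I[4,4]. HN layers by μ_θ (5 steps, strictly decreasing):
  μ^(1)=32; μ^(2)=19; μ^(3)=6; μ^(4)=-8/3; μ^(5)=-59

((1, 0, 0, 0); (0, 0, 1, 0); (1, 1, 1, 1); (0, 2, 2, 2); (0, 0, 0, 1))


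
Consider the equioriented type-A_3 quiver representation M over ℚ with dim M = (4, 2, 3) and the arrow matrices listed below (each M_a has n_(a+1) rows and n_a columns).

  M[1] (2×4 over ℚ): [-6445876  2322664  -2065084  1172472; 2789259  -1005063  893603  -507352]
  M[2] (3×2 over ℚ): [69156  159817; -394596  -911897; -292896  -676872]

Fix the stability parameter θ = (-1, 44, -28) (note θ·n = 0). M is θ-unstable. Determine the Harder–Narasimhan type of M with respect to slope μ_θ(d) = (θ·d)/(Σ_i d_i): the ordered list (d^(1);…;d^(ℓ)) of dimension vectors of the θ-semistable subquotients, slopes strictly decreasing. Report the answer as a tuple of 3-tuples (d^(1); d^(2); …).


Via rank(M_{q-1}∘⋯∘M_p): M ≅ I[1,1]^2, I[1,2], I[1,3], I[3,3]^2.
μ_θ-semistable layers: μ^(1)=44; μ^(2)=8; μ^(3)=-1; μ^(4)=-28

((0, 1, 0); (0, 1, 1); (4, 0, 0); (0, 0, 2))


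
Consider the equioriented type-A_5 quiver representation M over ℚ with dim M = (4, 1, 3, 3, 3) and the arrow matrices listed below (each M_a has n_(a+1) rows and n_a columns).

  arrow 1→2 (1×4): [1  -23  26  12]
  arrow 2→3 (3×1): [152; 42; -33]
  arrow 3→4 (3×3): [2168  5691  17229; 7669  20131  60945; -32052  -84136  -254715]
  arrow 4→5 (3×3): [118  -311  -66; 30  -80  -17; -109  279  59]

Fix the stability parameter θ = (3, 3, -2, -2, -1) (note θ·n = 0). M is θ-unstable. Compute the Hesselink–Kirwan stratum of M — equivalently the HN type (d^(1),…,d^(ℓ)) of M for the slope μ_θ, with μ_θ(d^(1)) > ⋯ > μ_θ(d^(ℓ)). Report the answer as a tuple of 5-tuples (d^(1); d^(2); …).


Interval decomposition of M: I[1,1]^3, I[1,5], I[3,5]^2.
HN type (ℓ=4): μ^(1)=3; μ^(2)=1/5; μ^(3)=-1; μ^(4)=-2

((3, 0, 0, 0, 0); (1, 1, 1, 1, 1); (0, 0, 0, 0, 2); (0, 0, 2, 2, 0))


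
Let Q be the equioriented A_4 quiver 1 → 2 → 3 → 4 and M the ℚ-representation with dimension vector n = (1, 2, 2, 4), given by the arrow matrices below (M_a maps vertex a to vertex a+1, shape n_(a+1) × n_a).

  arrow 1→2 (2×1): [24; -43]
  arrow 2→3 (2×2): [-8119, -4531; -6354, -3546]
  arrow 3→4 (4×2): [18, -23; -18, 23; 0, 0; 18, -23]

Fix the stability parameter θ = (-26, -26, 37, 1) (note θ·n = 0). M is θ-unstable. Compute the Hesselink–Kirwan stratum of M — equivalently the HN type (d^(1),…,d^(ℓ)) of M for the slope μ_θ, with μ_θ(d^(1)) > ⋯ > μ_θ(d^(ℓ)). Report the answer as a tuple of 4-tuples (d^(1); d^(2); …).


Barcode: M ≅ I[1,3], I[2,2], I[3,4], I[4,4]^3. HN layers by μ_θ (4 steps, strictly decreasing):
  μ^(1)=37; μ^(2)=19; μ^(3)=1; μ^(4)=-26

((0, 0, 1, 0); (0, 0, 1, 1); (0, 0, 0, 3); (1, 2, 0, 0))


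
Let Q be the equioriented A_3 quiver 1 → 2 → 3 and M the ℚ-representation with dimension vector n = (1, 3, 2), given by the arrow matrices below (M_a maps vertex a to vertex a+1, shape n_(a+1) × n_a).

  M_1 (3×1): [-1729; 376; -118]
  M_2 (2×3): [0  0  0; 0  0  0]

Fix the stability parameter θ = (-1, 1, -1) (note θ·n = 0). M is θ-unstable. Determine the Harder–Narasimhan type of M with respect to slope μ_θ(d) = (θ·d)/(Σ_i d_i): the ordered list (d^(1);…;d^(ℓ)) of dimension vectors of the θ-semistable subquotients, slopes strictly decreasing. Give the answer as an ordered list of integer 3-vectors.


Barcode: M ≅ I[1,2], I[2,2]^2, I[3,3]^2. HN layers by μ_θ (2 steps, strictly decreasing):
  μ^(1)=1; μ^(2)=-1

((0, 3, 0); (1, 0, 2))


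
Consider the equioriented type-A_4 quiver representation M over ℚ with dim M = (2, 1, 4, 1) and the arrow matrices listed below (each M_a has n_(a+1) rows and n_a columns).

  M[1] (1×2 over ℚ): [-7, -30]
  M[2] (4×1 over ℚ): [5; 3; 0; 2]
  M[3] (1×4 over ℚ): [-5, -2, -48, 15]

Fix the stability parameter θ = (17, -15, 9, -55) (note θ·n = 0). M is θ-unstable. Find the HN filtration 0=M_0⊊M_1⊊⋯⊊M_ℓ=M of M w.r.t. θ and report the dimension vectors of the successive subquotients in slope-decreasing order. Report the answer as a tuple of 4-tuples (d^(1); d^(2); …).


Interval decomposition of M: I[1,1], I[1,4], I[3,3]^3.
HN type (ℓ=3): μ^(1)=17; μ^(2)=9; μ^(3)=-11

((1, 0, 0, 0); (0, 0, 3, 0); (1, 1, 1, 1))


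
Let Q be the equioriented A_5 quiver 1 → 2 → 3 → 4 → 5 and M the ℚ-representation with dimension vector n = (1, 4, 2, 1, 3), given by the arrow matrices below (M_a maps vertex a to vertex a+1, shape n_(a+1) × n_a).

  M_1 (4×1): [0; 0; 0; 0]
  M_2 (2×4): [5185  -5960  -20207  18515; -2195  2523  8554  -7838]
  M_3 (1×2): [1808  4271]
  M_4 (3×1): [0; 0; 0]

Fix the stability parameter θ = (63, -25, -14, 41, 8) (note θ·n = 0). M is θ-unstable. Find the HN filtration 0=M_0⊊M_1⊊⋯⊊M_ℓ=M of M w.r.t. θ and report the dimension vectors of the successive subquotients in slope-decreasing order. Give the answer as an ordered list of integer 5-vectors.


Barcode: M ≅ I[1,1], I[2,2]^2, I[2,3], I[2,4], I[5,5]^3. HN layers by μ_θ (5 steps, strictly decreasing):
  μ^(1)=63; μ^(2)=41; μ^(3)=8; μ^(4)=-14; μ^(5)=-25

((1, 0, 0, 0, 0); (0, 0, 0, 1, 0); (0, 0, 0, 0, 3); (0, 0, 2, 0, 0); (0, 4, 0, 0, 0))


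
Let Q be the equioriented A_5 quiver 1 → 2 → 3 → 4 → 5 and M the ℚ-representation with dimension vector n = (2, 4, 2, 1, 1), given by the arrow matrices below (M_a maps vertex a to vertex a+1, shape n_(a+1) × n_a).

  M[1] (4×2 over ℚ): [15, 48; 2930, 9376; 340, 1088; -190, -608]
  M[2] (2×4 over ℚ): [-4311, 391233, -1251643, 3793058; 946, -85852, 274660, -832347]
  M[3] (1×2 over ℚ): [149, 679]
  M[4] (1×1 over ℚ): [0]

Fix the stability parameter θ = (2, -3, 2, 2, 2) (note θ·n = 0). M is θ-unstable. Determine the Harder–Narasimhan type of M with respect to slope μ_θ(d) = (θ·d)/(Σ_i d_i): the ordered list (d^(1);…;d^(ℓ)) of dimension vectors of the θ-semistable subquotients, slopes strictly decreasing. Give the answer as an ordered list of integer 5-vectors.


Barcode: M ≅ I[1,1], I[1,4], I[2,2]^2, I[2,3], I[5,5]. HN layers by μ_θ (3 steps, strictly decreasing):
  μ^(1)=2; μ^(2)=-1/2; μ^(3)=-3

((1, 0, 2, 1, 1); (1, 1, 0, 0, 0); (0, 3, 0, 0, 0))


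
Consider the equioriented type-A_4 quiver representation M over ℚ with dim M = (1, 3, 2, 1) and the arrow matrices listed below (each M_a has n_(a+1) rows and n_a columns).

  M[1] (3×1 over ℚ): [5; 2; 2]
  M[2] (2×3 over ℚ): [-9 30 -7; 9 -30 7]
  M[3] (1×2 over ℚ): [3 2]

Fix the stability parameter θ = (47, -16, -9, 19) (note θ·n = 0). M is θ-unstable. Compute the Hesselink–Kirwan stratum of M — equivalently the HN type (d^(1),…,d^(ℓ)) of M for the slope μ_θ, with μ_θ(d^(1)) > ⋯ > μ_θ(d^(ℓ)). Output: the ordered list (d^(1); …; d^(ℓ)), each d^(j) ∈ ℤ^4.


Barcode: M ≅ I[1,4], I[2,2]^2, I[3,3]. HN layers by μ_θ (4 steps, strictly decreasing):
  μ^(1)=19; μ^(2)=22/3; μ^(3)=-9; μ^(4)=-16

((0, 0, 0, 1); (1, 1, 1, 0); (0, 0, 1, 0); (0, 2, 0, 0))


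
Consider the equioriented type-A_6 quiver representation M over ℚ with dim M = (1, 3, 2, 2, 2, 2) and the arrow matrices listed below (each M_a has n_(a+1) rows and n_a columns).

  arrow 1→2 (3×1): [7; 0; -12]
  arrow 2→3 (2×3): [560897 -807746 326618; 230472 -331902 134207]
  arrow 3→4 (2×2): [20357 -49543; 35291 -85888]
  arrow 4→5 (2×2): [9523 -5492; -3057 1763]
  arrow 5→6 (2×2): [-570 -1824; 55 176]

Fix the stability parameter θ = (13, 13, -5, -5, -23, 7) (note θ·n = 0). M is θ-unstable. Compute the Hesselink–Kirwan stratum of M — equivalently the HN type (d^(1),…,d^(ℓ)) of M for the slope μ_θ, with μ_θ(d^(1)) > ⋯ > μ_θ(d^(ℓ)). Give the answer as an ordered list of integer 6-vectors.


Interval decomposition of M: I[1,6], I[2,2], I[2,5], I[6,6].
HN type (ℓ=4): μ^(1)=13; μ^(2)=7; μ^(3)=-7/5; μ^(4)=-5

((0, 1, 0, 0, 0, 0); (0, 0, 0, 0, 0, 2); (1, 1, 1, 1, 1, 0); (0, 1, 1, 1, 1, 0))


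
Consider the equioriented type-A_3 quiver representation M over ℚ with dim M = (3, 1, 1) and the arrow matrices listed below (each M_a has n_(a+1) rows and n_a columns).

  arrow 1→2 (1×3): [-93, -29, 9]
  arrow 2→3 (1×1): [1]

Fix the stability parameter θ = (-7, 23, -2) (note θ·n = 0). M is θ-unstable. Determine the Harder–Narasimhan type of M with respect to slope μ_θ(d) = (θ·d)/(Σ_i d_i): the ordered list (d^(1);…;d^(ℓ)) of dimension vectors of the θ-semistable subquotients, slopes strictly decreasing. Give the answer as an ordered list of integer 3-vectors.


Interval decomposition of M: I[1,1]^2, I[1,3].
HN type (ℓ=2): μ^(1)=21/2; μ^(2)=-7

((0, 1, 1); (3, 0, 0))


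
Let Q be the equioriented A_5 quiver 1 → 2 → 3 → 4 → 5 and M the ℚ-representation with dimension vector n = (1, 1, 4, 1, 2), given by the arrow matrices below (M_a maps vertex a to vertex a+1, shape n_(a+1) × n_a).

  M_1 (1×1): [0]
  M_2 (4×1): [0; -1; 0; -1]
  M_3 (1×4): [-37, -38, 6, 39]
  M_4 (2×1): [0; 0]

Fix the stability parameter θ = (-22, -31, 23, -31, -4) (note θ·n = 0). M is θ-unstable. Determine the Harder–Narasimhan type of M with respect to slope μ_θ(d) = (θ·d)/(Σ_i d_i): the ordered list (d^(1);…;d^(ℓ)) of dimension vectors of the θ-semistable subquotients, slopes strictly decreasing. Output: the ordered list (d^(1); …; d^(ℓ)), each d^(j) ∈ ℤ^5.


Interval decomposition of M: I[1,1], I[2,4], I[3,3]^3, I[5,5]^2.
HN type (ℓ=4): μ^(1)=23; μ^(2)=-4; μ^(3)=-22; μ^(4)=-31

((0, 0, 3, 0, 0); (0, 0, 1, 1, 2); (1, 0, 0, 0, 0); (0, 1, 0, 0, 0))


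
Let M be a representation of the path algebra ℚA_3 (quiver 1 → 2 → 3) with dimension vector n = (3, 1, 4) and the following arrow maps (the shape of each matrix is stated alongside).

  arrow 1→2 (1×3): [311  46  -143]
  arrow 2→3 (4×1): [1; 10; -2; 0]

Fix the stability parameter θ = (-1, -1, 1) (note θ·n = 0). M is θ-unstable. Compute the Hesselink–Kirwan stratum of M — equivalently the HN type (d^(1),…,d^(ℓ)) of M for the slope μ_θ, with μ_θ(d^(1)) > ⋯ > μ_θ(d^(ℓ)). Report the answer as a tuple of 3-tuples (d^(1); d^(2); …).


Barcode: M ≅ I[1,1]^2, I[1,3], I[3,3]^3. HN layers by μ_θ (2 steps, strictly decreasing):
  μ^(1)=1; μ^(2)=-1

((0, 0, 4); (3, 1, 0))


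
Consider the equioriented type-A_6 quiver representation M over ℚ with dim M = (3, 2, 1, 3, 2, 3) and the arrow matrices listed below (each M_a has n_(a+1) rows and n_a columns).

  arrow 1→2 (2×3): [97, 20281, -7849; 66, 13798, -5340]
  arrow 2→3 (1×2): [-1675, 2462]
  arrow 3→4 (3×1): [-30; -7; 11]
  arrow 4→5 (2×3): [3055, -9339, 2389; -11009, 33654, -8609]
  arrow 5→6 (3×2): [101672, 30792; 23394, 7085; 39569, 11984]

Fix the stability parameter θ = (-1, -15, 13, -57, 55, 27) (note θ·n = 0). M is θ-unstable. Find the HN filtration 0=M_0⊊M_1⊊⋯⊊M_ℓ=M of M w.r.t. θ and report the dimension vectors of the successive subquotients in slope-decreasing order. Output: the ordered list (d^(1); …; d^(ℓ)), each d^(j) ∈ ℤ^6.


Via rank(M_{q-1}∘⋯∘M_p): M ≅ I[1,1], I[1,2], I[1,6], I[4,4], I[4,6], I[6,6].
μ_θ-semistable layers: μ^(1)=41; μ^(2)=27; μ^(3)=-1; μ^(4)=-8; μ^(5)=-15; μ^(6)=-57

((0, 0, 0, 0, 2, 2); (0, 0, 0, 0, 0, 1); (1, 0, 0, 0, 0, 0); (1, 1, 0, 0, 0, 0); (1, 1, 1, 1, 0, 0); (0, 0, 0, 2, 0, 0))


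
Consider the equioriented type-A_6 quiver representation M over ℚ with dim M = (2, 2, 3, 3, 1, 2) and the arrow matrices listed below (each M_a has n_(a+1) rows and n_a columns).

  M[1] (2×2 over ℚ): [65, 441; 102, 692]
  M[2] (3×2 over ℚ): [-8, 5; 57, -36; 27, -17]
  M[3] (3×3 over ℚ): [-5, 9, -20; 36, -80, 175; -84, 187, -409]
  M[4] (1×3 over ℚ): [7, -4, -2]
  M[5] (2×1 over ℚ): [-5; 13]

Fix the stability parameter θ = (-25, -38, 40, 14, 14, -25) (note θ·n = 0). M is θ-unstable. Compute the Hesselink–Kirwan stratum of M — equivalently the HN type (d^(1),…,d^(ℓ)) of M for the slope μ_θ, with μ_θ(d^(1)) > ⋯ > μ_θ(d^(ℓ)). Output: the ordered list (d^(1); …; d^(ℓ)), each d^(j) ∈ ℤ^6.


Via rank(M_{q-1}∘⋯∘M_p): M ≅ I[1,4], I[1,6], I[3,4], I[6,6].
μ_θ-semistable layers: μ^(1)=27; μ^(2)=43/4; μ^(3)=-25; μ^(4)=-63/2

((0, 0, 2, 2, 0, 0); (0, 0, 1, 1, 1, 1); (0, 0, 0, 0, 0, 1); (2, 2, 0, 0, 0, 0))


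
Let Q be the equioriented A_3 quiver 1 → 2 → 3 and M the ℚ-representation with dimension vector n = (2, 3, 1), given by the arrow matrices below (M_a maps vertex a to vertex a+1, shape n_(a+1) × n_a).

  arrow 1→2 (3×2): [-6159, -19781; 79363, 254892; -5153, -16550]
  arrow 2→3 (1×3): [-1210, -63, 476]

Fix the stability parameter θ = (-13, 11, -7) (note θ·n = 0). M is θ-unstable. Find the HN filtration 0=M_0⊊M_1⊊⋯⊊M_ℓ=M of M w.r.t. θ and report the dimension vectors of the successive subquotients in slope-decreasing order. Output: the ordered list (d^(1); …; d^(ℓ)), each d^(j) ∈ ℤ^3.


Barcode: M ≅ I[1,2], I[1,3], I[2,2]. HN layers by μ_θ (3 steps, strictly decreasing):
  μ^(1)=11; μ^(2)=2; μ^(3)=-13

((0, 2, 0); (0, 1, 1); (2, 0, 0))


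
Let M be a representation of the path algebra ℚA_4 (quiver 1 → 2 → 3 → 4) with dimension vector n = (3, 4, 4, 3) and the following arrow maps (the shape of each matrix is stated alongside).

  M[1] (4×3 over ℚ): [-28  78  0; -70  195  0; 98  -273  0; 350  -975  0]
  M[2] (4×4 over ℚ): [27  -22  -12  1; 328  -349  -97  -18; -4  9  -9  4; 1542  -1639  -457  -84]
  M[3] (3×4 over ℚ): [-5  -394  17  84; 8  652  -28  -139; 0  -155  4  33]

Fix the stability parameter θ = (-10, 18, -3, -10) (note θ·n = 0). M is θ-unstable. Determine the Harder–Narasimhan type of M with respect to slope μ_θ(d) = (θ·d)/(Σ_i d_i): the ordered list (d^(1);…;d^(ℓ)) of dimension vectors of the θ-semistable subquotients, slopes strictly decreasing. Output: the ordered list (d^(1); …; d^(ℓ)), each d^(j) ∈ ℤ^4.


Via rank(M_{q-1}∘⋯∘M_p): M ≅ I[1,1]^2, I[1,4], I[2,3], I[2,4]^2.
μ_θ-semistable layers: μ^(1)=15/2; μ^(2)=5/3; μ^(3)=-10

((0, 1, 1, 0); (0, 3, 3, 3); (3, 0, 0, 0))


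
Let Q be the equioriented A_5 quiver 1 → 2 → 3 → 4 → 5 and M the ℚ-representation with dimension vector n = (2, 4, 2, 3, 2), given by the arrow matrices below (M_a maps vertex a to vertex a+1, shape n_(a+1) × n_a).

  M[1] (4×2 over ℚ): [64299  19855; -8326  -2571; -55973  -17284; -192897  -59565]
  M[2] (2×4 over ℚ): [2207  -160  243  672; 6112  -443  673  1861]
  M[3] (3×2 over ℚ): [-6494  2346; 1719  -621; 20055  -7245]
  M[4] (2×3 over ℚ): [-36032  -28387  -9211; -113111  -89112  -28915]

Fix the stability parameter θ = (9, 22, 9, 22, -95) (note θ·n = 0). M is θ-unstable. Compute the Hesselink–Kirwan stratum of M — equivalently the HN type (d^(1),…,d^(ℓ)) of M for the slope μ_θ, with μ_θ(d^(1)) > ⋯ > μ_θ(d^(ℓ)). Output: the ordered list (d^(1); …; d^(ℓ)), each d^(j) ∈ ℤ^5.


Barcode: M ≅ I[1,2], I[1,5], I[2,2], I[2,3], I[4,4], I[4,5]. HN layers by μ_θ (5 steps, strictly decreasing):
  μ^(1)=22; μ^(2)=31/2; μ^(3)=9; μ^(4)=-33/5; μ^(5)=-73/2

((0, 2, 0, 1, 0); (0, 1, 1, 0, 0); (1, 0, 0, 0, 0); (1, 1, 1, 1, 1); (0, 0, 0, 1, 1))


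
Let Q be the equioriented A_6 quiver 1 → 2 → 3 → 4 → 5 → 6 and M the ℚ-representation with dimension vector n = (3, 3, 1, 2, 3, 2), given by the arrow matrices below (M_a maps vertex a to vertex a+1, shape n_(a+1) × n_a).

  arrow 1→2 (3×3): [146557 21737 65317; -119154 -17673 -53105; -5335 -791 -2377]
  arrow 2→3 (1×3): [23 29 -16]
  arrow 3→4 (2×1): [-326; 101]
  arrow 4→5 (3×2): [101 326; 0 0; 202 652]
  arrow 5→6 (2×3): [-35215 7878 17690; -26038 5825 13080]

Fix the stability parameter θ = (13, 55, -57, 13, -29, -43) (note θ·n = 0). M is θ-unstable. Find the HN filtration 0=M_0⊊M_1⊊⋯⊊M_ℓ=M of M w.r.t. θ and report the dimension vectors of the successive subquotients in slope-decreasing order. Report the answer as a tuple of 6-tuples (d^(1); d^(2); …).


Interval decomposition of M: I[1,2]^2, I[1,4], I[4,6], I[5,5], I[5,6].
HN type (ℓ=6): μ^(1)=55; μ^(2)=13; μ^(3)=11/3; μ^(4)=-59/3; μ^(5)=-29; μ^(6)=-36

((0, 2, 0, 0, 0, 0); (2, 0, 0, 1, 0, 0); (1, 1, 1, 0, 0, 0); (0, 0, 0, 1, 1, 1); (0, 0, 0, 0, 1, 0); (0, 0, 0, 0, 1, 1))


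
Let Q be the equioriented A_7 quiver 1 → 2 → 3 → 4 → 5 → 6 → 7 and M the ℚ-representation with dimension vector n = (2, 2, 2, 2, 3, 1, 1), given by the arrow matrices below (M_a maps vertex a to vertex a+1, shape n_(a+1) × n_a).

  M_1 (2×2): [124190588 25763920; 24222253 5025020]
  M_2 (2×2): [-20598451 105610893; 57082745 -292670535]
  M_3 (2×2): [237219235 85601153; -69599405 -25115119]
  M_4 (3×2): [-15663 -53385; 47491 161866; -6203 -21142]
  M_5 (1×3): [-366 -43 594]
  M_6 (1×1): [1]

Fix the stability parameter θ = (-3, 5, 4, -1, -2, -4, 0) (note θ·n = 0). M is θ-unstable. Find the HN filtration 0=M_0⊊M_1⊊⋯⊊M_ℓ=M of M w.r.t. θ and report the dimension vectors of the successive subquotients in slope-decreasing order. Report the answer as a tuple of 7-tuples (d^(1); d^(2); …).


Via rank(M_{q-1}∘⋯∘M_p): M ≅ I[1,1], I[1,3], I[2,2], I[3,7], I[4,5], I[5,5].
μ_θ-semistable layers: μ^(1)=5; μ^(2)=9/2; μ^(3)=0; μ^(4)=-3/4; μ^(5)=-3/2; μ^(6)=-2; μ^(7)=-3

((0, 1, 0, 0, 0, 0, 0); (0, 1, 1, 0, 0, 0, 0); (0, 0, 0, 0, 0, 0, 1); (0, 0, 1, 1, 1, 1, 0); (0, 0, 0, 1, 1, 0, 0); (0, 0, 0, 0, 1, 0, 0); (2, 0, 0, 0, 0, 0, 0))


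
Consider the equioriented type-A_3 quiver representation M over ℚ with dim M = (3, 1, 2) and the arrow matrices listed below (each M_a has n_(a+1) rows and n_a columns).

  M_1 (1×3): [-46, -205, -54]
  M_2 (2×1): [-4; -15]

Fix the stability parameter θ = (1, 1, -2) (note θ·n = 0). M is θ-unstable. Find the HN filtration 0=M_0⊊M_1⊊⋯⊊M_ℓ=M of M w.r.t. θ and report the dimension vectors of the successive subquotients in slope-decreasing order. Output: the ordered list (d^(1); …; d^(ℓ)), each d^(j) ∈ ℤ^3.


Interval decomposition of M: I[1,1]^2, I[1,3], I[3,3].
HN type (ℓ=3): μ^(1)=1; μ^(2)=0; μ^(3)=-2

((2, 0, 0); (1, 1, 1); (0, 0, 1))


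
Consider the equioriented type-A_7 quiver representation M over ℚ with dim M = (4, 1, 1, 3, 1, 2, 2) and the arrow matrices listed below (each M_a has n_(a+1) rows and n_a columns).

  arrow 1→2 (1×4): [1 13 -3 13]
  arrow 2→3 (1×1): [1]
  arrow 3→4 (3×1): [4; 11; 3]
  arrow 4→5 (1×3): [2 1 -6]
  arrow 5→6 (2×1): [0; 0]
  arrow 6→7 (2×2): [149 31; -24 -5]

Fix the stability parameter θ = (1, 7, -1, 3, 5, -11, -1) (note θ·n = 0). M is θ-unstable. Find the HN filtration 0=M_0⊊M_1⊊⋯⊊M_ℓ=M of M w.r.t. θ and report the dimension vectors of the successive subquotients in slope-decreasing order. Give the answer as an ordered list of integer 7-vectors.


Interval decomposition of M: I[1,1]^3, I[1,5], I[4,4]^2, I[6,7]^2.
HN type (ℓ=5): μ^(1)=5; μ^(2)=3; μ^(3)=1; μ^(4)=-1; μ^(5)=-11

((0, 0, 0, 0, 1, 0, 0); (0, 1, 1, 3, 0, 0, 0); (4, 0, 0, 0, 0, 0, 0); (0, 0, 0, 0, 0, 0, 2); (0, 0, 0, 0, 0, 2, 0))


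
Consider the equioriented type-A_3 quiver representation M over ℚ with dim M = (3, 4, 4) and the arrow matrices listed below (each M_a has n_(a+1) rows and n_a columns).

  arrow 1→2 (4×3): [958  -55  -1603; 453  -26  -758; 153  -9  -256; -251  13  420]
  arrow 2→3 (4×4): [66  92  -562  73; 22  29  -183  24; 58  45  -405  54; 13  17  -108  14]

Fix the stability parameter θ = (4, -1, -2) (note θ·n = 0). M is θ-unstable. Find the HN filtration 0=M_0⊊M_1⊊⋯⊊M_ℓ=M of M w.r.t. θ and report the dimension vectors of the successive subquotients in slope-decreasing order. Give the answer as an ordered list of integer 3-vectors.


Barcode: M ≅ I[1,3]^3, I[2,3]. HN layers by μ_θ (2 steps, strictly decreasing):
  μ^(1)=1/3; μ^(2)=-3/2

((3, 3, 3); (0, 1, 1))


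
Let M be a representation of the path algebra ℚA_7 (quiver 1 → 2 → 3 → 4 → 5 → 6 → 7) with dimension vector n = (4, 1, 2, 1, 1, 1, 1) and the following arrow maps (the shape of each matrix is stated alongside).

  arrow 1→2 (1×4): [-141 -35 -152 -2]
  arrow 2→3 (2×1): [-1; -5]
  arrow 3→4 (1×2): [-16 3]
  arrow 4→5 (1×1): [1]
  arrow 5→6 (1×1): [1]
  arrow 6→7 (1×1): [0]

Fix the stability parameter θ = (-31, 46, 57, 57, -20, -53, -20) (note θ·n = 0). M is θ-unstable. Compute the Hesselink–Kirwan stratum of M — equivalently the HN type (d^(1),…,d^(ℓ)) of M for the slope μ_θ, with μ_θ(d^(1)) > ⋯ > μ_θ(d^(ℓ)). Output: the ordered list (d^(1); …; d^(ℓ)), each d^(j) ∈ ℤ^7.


Barcode: M ≅ I[1,1]^3, I[1,6], I[3,3], I[7,7]. HN layers by μ_θ (4 steps, strictly decreasing):
  μ^(1)=57; μ^(2)=87/5; μ^(3)=-20; μ^(4)=-31

((0, 0, 1, 0, 0, 0, 0); (0, 1, 1, 1, 1, 1, 0); (0, 0, 0, 0, 0, 0, 1); (4, 0, 0, 0, 0, 0, 0))


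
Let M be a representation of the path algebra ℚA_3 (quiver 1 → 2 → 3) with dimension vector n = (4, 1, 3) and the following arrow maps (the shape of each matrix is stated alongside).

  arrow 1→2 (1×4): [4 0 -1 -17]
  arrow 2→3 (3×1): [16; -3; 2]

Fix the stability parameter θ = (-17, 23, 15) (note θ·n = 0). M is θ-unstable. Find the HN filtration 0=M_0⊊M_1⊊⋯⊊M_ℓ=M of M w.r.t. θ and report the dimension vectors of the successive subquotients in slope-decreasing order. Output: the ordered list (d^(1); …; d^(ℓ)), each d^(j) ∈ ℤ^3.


Barcode: M ≅ I[1,1]^3, I[1,3], I[3,3]^2. HN layers by μ_θ (3 steps, strictly decreasing):
  μ^(1)=19; μ^(2)=15; μ^(3)=-17

((0, 1, 1); (0, 0, 2); (4, 0, 0))


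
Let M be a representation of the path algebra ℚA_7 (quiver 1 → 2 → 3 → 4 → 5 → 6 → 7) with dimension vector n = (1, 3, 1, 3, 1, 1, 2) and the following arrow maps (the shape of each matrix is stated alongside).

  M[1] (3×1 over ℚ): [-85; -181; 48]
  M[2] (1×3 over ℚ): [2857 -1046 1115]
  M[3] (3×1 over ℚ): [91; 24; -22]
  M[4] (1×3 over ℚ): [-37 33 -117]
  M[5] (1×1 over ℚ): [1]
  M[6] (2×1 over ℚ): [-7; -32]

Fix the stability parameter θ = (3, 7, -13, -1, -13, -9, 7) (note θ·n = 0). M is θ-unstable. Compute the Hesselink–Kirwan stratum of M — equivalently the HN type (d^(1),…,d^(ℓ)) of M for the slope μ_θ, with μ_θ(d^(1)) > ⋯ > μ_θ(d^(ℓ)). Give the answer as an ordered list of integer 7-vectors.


Interval decomposition of M: I[1,7], I[2,2]^2, I[4,4]^2, I[7,7].
HN type (ℓ=3): μ^(1)=7; μ^(2)=-1; μ^(3)=-13/3

((0, 2, 0, 0, 0, 0, 2); (0, 0, 0, 2, 0, 0, 0); (1, 1, 1, 1, 1, 1, 0))
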